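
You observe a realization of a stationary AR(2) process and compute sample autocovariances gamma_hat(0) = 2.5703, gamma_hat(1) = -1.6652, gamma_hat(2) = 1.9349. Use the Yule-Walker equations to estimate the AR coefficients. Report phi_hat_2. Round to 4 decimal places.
\hat\phi_{2} = 0.5740

The Yule-Walker equations for an AR(p) process read, in matrix form,
  Gamma_p phi = r_p,   with   (Gamma_p)_{ij} = gamma(|i - j|),
                       (r_p)_i = gamma(i),   i,j = 1..p.
Substitute the sample gammas (Toeplitz matrix and right-hand side of size 2):
  Gamma_p = [[2.5703, -1.6652], [-1.6652, 2.5703]]
  r_p     = [-1.6652, 1.9349]
Written out:
  2.5703 phi_1 - 1.6652 phi_2 = -1.6652
  -1.6652 phi_1 + 2.5703 phi_2 = 1.9349
Solve by Cramer's rule:
  det = gamma(0)^2 - gamma(1)^2 = (2.5703)^2 - (-1.6652)^2 = 6.60644209 - 2.77289104 = 3.83355105
  phi_hat_1 = [gamma(1) gamma(0) - gamma(1) gamma(2)] / det = [(-1.6652)(2.5703) - (-1.6652)(1.9349)] / 3.83355105 = -1.05806808 / 3.83355105 = -0.276
  phi_hat_2 = [gamma(0) gamma(2) - gamma(1)^2] / det = [(2.5703)(1.9349) - (-1.6652)^2] / 3.83355105 = 2.20038243 / 3.83355105 = 0.574
So phi_hat = [-0.2760, 0.5740].
Therefore phi_hat_2 = 0.5740.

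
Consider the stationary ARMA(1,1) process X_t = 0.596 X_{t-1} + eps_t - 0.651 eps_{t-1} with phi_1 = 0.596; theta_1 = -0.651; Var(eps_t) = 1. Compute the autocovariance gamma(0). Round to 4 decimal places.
\gamma(0) = 1.0047

Multiply the model equation by X_{t-k} and take expectations. With theta_0 = psi_0 = 1 and psi_j the MA(infinity) weights, this gives
  gamma(k) - sum_i phi_i gamma(k-i) = c_k,
  c_k = sigma^2 * sum_{j=k..q} theta_j psi_{j-k}   (c_k = 0 for k > q),
using gamma(-m) = gamma(m).
psi-weights needed (psi_j = theta_j + sum_i phi_i psi_{j-i}):
  psi_1 = theta_1 + phi_1 = -0.651 + (0.596) = -0.055
Right-hand sides:
  c_0 = sigma^2 (1 + theta_1 psi_1) = 1 * (1 + (-0.651)(-0.055)) = 1 * 1.035805 = 1.035805
  c_1 = sigma^2 theta_1 = 1 * (-0.651) = -0.651
  c_2 = 0
Equations for k = 0 and k = 1 (AR order 1):
  gamma(0) = phi_1 gamma(1) + c_0
  gamma(1) = phi_1 gamma(0) + c_1
Substituting the second into the first: gamma(0) (1 - phi_1^2) = c_0 + phi_1 c_1, so
  gamma(0) = (c_0 + phi_1 c_1) / (1 - phi_1^2) = (1.035805 + (0.596)(-0.651)) / (1 - (0.596)^2) = 0.647809 / 0.644784 = 1.004691.
Therefore gamma(0) = 1.0047 (to 4 decimal places).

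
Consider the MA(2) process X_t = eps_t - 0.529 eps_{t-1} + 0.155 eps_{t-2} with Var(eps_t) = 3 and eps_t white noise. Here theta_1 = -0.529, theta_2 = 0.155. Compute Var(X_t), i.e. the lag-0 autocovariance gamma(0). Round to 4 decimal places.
\gamma(0) = 3.9116

For an MA(q) process X_t = eps_t + sum_i theta_i eps_{t-i} with
Var(eps_t) = sigma^2, the variance is
  gamma(0) = sigma^2 * (1 + sum_i theta_i^2).
  sum_i theta_i^2 = (-0.529)^2 + (0.155)^2 = 0.279841 + 0.024025 = 0.303866.
  gamma(0) = 3 * (1 + 0.303866) = 3 * 1.303866 = 3.911598, which rounds to 3.9116.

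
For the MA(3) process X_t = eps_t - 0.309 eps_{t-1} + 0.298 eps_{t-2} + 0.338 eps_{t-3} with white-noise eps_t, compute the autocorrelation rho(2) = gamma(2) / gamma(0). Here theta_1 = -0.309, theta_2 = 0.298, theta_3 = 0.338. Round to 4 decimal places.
\rho(2) = 0.1491

For an MA(q) process with theta_0 = 1, the autocovariance is
  gamma(k) = sigma^2 * sum_{i=0..q-k} theta_i * theta_{i+k},
and rho(k) = gamma(k) / gamma(0). Sigma^2 cancels.
  numerator   = (1)*(0.298) + (-0.309)*(0.338) = 0.193558.
  denominator = (1)^2 + (-0.309)^2 + (0.298)^2 + (0.338)^2 = 1.298529.
  rho(2) = 0.193558 / 1.298529 = 0.1491.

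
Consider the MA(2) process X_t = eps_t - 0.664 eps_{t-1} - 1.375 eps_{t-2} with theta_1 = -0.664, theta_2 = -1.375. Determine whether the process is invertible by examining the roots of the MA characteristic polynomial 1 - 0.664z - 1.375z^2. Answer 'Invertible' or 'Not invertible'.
\text{Not invertible}

The MA(q) characteristic polynomial is P(z) = 1 - 0.664z - 1.375z^2.
Invertibility requires all roots to lie outside the unit circle, i.e. |z| > 1 for every root.
Set 1 + (-0.664) z + (-1.375) z^2 = 0, i.e. a z^2 + b z + c = 0 with a = -1.375, b = -0.664, c = 1.
Discriminant D = b^2 - 4ac = (-0.664)^2 - 4*(-1.375)*1 = 0.440896 - (-5.5) = 5.940896.
D >= 0, so the roots are real: z = (-b +/- sqrt(D)) / (2a) = (0.664 +/- 2.437395) / (-2.75).
  z_1 = (0.664 + 2.437395) / (-2.75) = -1.1278,   |z_1| = 1.1278.
  z_2 = (0.664 - 2.437395) / (-2.75) = 0.6449,   |z_2| = 0.6449.
Moduli of all roots: 1.1278, 0.6449.
All moduli strictly greater than 1? No.
Verdict: Not invertible.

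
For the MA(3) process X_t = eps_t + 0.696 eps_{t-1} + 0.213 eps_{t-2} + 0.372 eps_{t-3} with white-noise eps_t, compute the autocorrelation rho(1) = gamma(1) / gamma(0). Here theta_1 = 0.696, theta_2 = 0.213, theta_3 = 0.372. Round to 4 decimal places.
\rho(1) = 0.5536

For an MA(q) process with theta_0 = 1, the autocovariance is
  gamma(k) = sigma^2 * sum_{i=0..q-k} theta_i * theta_{i+k},
and rho(k) = gamma(k) / gamma(0). Sigma^2 cancels.
  numerator   = (1)*(0.696) + (0.696)*(0.213) + (0.213)*(0.372) = 0.923484.
  denominator = (1)^2 + (0.696)^2 + (0.213)^2 + (0.372)^2 = 1.668169.
  rho(1) = 0.923484 / 1.668169 = 0.5536.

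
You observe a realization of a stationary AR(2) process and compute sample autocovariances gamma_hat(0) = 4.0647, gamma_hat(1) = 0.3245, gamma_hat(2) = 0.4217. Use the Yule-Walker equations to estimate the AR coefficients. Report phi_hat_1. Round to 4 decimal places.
\hat\phi_{1} = 0.0720

The Yule-Walker equations for an AR(p) process read, in matrix form,
  Gamma_p phi = r_p,   with   (Gamma_p)_{ij} = gamma(|i - j|),
                       (r_p)_i = gamma(i),   i,j = 1..p.
Substitute the sample gammas (Toeplitz matrix and right-hand side of size 2):
  Gamma_p = [[4.0647, 0.3245], [0.3245, 4.0647]]
  r_p     = [0.3245, 0.4217]
Written out:
  4.0647 phi_1 + 0.3245 phi_2 = 0.3245
  0.3245 phi_1 + 4.0647 phi_2 = 0.4217
Solve by Cramer's rule:
  det = gamma(0)^2 - gamma(1)^2 = (4.0647)^2 - (0.3245)^2 = 16.52178609 - 0.10530025 = 16.41648584
  phi_hat_1 = [gamma(1) gamma(0) - gamma(1) gamma(2)] / det = [(0.3245)(4.0647) - (0.3245)(0.4217)] / 16.41648584 = 1.1821535 / 16.41648584 = 0.072
  phi_hat_2 = [gamma(0) gamma(2) - gamma(1)^2] / det = [(4.0647)(0.4217) - (0.3245)^2] / 16.41648584 = 1.60878374 / 16.41648584 = 0.098
So phi_hat = [0.0720, 0.0980].
Therefore phi_hat_1 = 0.0720.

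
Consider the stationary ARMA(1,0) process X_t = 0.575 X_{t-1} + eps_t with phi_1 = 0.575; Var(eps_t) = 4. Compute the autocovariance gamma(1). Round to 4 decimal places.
\gamma(1) = 3.4360

Multiply the model equation by X_{t-k} and take expectations. With theta_0 = psi_0 = 1 and psi_j the MA(infinity) weights, this gives
  gamma(k) - sum_i phi_i gamma(k-i) = c_k,
  c_k = sigma^2 * sum_{j=k..q} theta_j psi_{j-k}   (c_k = 0 for k > q),
using gamma(-m) = gamma(m).
Pure AR (q = 0): c_0 = sigma^2 = 4, c_k = 0 for k >= 1.
Equations for k = 0 and k = 1 (AR order 1):
  gamma(0) = phi_1 gamma(1) + c_0
  gamma(1) = phi_1 gamma(0) + c_1
Substituting the second into the first: gamma(0) (1 - phi_1^2) = c_0 + phi_1 c_1, so
  gamma(0) = c_0 / (1 - phi_1^2) = 4 / (1 - (0.575)^2) = 4 / 0.669375 = 5.975724.
  gamma(1) = phi_1 gamma(0) = (0.575)(5.975724) = 3.436041.
Therefore gamma(1) = 3.4360 (to 4 decimal places).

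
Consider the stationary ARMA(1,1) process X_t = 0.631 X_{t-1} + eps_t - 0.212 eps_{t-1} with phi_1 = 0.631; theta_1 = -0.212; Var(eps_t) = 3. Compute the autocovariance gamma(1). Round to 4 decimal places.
\gamma(1) = 1.8092

Multiply the model equation by X_{t-k} and take expectations. With theta_0 = psi_0 = 1 and psi_j the MA(infinity) weights, this gives
  gamma(k) - sum_i phi_i gamma(k-i) = c_k,
  c_k = sigma^2 * sum_{j=k..q} theta_j psi_{j-k}   (c_k = 0 for k > q),
using gamma(-m) = gamma(m).
psi-weights needed (psi_j = theta_j + sum_i phi_i psi_{j-i}):
  psi_1 = theta_1 + phi_1 = -0.212 + (0.631) = 0.419
Right-hand sides:
  c_0 = sigma^2 (1 + theta_1 psi_1) = 3 * (1 + (-0.212)(0.419)) = 3 * 0.911172 = 2.733516
  c_1 = sigma^2 theta_1 = 3 * (-0.212) = -0.636
  c_2 = 0
Equations for k = 0 and k = 1 (AR order 1):
  gamma(0) = phi_1 gamma(1) + c_0
  gamma(1) = phi_1 gamma(0) + c_1
Substituting the second into the first: gamma(0) (1 - phi_1^2) = c_0 + phi_1 c_1, so
  gamma(0) = (c_0 + phi_1 c_1) / (1 - phi_1^2) = (2.733516 + (0.631)(-0.636)) / (1 - (0.631)^2) = 2.3322 / 0.601839 = 3.875123.
  gamma(1) = phi_1 gamma(0) + c_1 = (0.631)(3.875123) + (-0.636) = 1.809202.
Therefore gamma(1) = 1.8092 (to 4 decimal places).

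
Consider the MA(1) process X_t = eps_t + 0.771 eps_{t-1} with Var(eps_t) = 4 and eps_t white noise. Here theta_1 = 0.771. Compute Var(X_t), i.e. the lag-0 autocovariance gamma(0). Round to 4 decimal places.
\gamma(0) = 6.3778

For an MA(q) process X_t = eps_t + sum_i theta_i eps_{t-i} with
Var(eps_t) = sigma^2, the variance is
  gamma(0) = sigma^2 * (1 + sum_i theta_i^2).
  sum_i theta_i^2 = (0.771)^2 = 0.594441.
  gamma(0) = 4 * (1 + 0.594441) = 4 * 1.594441 = 6.377764, which rounds to 6.3778.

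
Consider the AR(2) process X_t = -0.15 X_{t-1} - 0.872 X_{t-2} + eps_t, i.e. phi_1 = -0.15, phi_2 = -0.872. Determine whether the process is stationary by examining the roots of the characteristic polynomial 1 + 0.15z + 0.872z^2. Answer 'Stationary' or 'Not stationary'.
\text{Stationary}

The AR(p) characteristic polynomial is P(z) = 1 + 0.15z + 0.872z^2.
Stationarity requires all roots to lie outside the unit circle, i.e. |z| > 1 for every root.
Set 1 + (0.15) z + (0.872) z^2 = 0, i.e. a z^2 + b z + c = 0 with a = 0.872, b = 0.15, c = 1.
Discriminant D = b^2 - 4ac = (0.15)^2 - 4*(0.872)*1 = 0.0225 - (3.488) = -3.4655.
D < 0, so the roots are the complex-conjugate pair z = (-b +/- i sqrt(-D)) / (2a) = -0.086 +/- 1.0674i.
For a conjugate pair |z|^2 = z * conj(z) = (product of roots) = c/a = 1/(0.872) = 1.146789, so |z| = sqrt(1.146789) = 1.0709 for both roots.
Moduli of all roots: 1.0709, 1.0709.
All moduli strictly greater than 1? Yes.
Verdict: Stationary.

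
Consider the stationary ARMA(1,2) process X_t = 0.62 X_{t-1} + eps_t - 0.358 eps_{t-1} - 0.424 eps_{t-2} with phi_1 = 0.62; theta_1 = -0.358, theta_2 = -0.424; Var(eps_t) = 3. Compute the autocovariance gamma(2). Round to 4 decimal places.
\gamma(2) = -0.7840

Multiply the model equation by X_{t-k} and take expectations. With theta_0 = psi_0 = 1 and psi_j the MA(infinity) weights, this gives
  gamma(k) - sum_i phi_i gamma(k-i) = c_k,
  c_k = sigma^2 * sum_{j=k..q} theta_j psi_{j-k}   (c_k = 0 for k > q),
using gamma(-m) = gamma(m).
psi-weights needed (psi_j = theta_j + sum_i phi_i psi_{j-i}):
  psi_1 = theta_1 + phi_1 = -0.358 + (0.62) = 0.262
  psi_2 = theta_2 + phi_1 psi_1 = -0.424 + (0.62)(0.262) = -0.26156
Right-hand sides:
  c_0 = sigma^2 (1 + theta_1 psi_1 + theta_2 psi_2) = 3 * (1 + (-0.358)(0.262) + (-0.424)(-0.26156)) = 3 * 1.017105 = 3.051316
  c_1 = sigma^2 (theta_1 + theta_2 psi_1) = 3 * (-0.358 + (-0.424)(0.262)) = -1.407264
  c_2 = sigma^2 theta_2 = 3 * (-0.424) = -1.272
Equations for k = 0 and k = 1 (AR order 1):
  gamma(0) = phi_1 gamma(1) + c_0
  gamma(1) = phi_1 gamma(0) + c_1
Substituting the second into the first: gamma(0) (1 - phi_1^2) = c_0 + phi_1 c_1, so
  gamma(0) = (c_0 + phi_1 c_1) / (1 - phi_1^2) = (3.051316 + (0.62)(-1.407264)) / (1 - (0.62)^2) = 2.178813 / 0.6156 = 3.539332.
  gamma(1) = phi_1 gamma(0) + c_1 = (0.62)(3.539332) + (-1.407264) = 0.787122.
For k = 2: gamma(2) = phi_1 gamma(1) + c_2
  = (0.62)(0.787122) + (-1.272) = -0.783985.
Therefore gamma(2) = -0.7840 (to 4 decimal places).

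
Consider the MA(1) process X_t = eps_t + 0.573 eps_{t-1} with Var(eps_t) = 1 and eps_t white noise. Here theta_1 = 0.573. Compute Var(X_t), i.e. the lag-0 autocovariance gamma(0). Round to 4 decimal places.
\gamma(0) = 1.3283

For an MA(q) process X_t = eps_t + sum_i theta_i eps_{t-i} with
Var(eps_t) = sigma^2, the variance is
  gamma(0) = sigma^2 * (1 + sum_i theta_i^2).
  sum_i theta_i^2 = (0.573)^2 = 0.328329.
  gamma(0) = 1 * (1 + 0.328329) = 1 * 1.328329 = 1.328329, which rounds to 1.3283.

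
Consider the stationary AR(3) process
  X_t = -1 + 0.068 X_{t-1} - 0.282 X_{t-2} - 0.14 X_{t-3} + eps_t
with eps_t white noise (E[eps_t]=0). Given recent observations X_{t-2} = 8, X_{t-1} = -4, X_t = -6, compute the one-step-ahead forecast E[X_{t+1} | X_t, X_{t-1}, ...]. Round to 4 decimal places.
E[X_{t+1} \mid \mathcal F_t] = -1.4000

For an AR(p) model X_t = c + sum_i phi_i X_{t-i} + eps_t, the
one-step-ahead conditional mean is
  E[X_{t+1} | X_t, ...] = c + sum_i phi_i X_{t+1-i}.
Substitute known values:
  E[X_{t+1} | ...] = -1 + (0.068) * (-6) + (-0.282) * (-4) + (-0.14) * (8)
                   = -1.4000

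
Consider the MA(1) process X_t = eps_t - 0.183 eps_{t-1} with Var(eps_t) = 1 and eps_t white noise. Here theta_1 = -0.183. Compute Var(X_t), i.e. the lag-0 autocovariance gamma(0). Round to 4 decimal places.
\gamma(0) = 1.0335

For an MA(q) process X_t = eps_t + sum_i theta_i eps_{t-i} with
Var(eps_t) = sigma^2, the variance is
  gamma(0) = sigma^2 * (1 + sum_i theta_i^2).
  sum_i theta_i^2 = (-0.183)^2 = 0.033489.
  gamma(0) = 1 * (1 + 0.033489) = 1 * 1.033489 = 1.033489, which rounds to 1.0335.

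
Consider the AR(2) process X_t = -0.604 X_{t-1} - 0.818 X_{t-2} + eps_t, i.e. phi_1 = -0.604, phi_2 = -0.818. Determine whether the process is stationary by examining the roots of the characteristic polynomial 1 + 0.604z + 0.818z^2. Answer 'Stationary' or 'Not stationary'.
\text{Stationary}

The AR(p) characteristic polynomial is P(z) = 1 + 0.604z + 0.818z^2.
Stationarity requires all roots to lie outside the unit circle, i.e. |z| > 1 for every root.
Set 1 + (0.604) z + (0.818) z^2 = 0, i.e. a z^2 + b z + c = 0 with a = 0.818, b = 0.604, c = 1.
Discriminant D = b^2 - 4ac = (0.604)^2 - 4*(0.818)*1 = 0.364816 - (3.272) = -2.907184.
D < 0, so the roots are the complex-conjugate pair z = (-b +/- i sqrt(-D)) / (2a) = -0.3692 +/- 1.0422i.
For a conjugate pair |z|^2 = z * conj(z) = (product of roots) = c/a = 1/(0.818) = 1.222494, so |z| = sqrt(1.222494) = 1.1057 for both roots.
Moduli of all roots: 1.1057, 1.1057.
All moduli strictly greater than 1? Yes.
Verdict: Stationary.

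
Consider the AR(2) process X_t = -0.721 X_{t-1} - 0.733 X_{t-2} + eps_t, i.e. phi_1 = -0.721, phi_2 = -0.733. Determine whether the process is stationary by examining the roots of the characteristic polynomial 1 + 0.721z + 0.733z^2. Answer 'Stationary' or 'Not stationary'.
\text{Stationary}

The AR(p) characteristic polynomial is P(z) = 1 + 0.721z + 0.733z^2.
Stationarity requires all roots to lie outside the unit circle, i.e. |z| > 1 for every root.
Set 1 + (0.721) z + (0.733) z^2 = 0, i.e. a z^2 + b z + c = 0 with a = 0.733, b = 0.721, c = 1.
Discriminant D = b^2 - 4ac = (0.721)^2 - 4*(0.733)*1 = 0.519841 - (2.932) = -2.412159.
D < 0, so the roots are the complex-conjugate pair z = (-b +/- i sqrt(-D)) / (2a) = -0.4918 +/- 1.0594i.
For a conjugate pair |z|^2 = z * conj(z) = (product of roots) = c/a = 1/(0.733) = 1.364256, so |z| = sqrt(1.364256) = 1.168 for both roots.
Moduli of all roots: 1.1680, 1.1680.
All moduli strictly greater than 1? Yes.
Verdict: Stationary.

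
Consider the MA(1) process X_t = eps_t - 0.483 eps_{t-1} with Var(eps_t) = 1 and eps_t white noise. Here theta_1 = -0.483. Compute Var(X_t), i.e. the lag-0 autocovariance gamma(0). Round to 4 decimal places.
\gamma(0) = 1.2333

For an MA(q) process X_t = eps_t + sum_i theta_i eps_{t-i} with
Var(eps_t) = sigma^2, the variance is
  gamma(0) = sigma^2 * (1 + sum_i theta_i^2).
  sum_i theta_i^2 = (-0.483)^2 = 0.233289.
  gamma(0) = 1 * (1 + 0.233289) = 1 * 1.233289 = 1.233289, which rounds to 1.2333.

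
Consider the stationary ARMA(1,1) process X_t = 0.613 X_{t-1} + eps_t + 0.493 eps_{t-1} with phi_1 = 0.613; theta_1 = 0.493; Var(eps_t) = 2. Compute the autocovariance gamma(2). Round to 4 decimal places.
\gamma(2) = 2.8287

Multiply the model equation by X_{t-k} and take expectations. With theta_0 = psi_0 = 1 and psi_j the MA(infinity) weights, this gives
  gamma(k) - sum_i phi_i gamma(k-i) = c_k,
  c_k = sigma^2 * sum_{j=k..q} theta_j psi_{j-k}   (c_k = 0 for k > q),
using gamma(-m) = gamma(m).
psi-weights needed (psi_j = theta_j + sum_i phi_i psi_{j-i}):
  psi_1 = theta_1 + phi_1 = 0.493 + (0.613) = 1.106
Right-hand sides:
  c_0 = sigma^2 (1 + theta_1 psi_1) = 2 * (1 + (0.493)(1.106)) = 2 * 1.545258 = 3.090516
  c_1 = sigma^2 theta_1 = 2 * (0.493) = 0.986
  c_2 = 0
Equations for k = 0 and k = 1 (AR order 1):
  gamma(0) = phi_1 gamma(1) + c_0
  gamma(1) = phi_1 gamma(0) + c_1
Substituting the second into the first: gamma(0) (1 - phi_1^2) = c_0 + phi_1 c_1, so
  gamma(0) = (c_0 + phi_1 c_1) / (1 - phi_1^2) = (3.090516 + (0.613)(0.986)) / (1 - (0.613)^2) = 3.694934 / 0.624231 = 5.919177.
  gamma(1) = phi_1 gamma(0) + c_1 = (0.613)(5.919177) + (0.986) = 4.614456.
For k = 2 (> q): gamma(2) = phi_1 gamma(1) = (0.613)(4.614456) = 2.828661.
Therefore gamma(2) = 2.8287 (to 4 decimal places).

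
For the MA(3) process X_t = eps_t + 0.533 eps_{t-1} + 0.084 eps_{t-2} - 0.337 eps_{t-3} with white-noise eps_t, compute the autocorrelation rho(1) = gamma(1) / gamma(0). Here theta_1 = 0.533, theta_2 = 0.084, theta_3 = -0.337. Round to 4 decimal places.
\rho(1) = 0.3912

For an MA(q) process with theta_0 = 1, the autocovariance is
  gamma(k) = sigma^2 * sum_{i=0..q-k} theta_i * theta_{i+k},
and rho(k) = gamma(k) / gamma(0). Sigma^2 cancels.
  numerator   = (1)*(0.533) + (0.533)*(0.084) + (0.084)*(-0.337) = 0.549464.
  denominator = (1)^2 + (0.533)^2 + (0.084)^2 + (-0.337)^2 = 1.404714.
  rho(1) = 0.549464 / 1.404714 = 0.3912.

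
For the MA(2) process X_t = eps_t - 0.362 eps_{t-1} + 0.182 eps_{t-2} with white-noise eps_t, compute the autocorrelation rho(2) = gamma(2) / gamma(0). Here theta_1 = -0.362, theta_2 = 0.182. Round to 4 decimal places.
\rho(2) = 0.1563

For an MA(q) process with theta_0 = 1, the autocovariance is
  gamma(k) = sigma^2 * sum_{i=0..q-k} theta_i * theta_{i+k},
and rho(k) = gamma(k) / gamma(0). Sigma^2 cancels.
  numerator   = (1)*(0.182) = 0.182.
  denominator = (1)^2 + (-0.362)^2 + (0.182)^2 = 1.164168.
  rho(2) = 0.182 / 1.164168 = 0.1563.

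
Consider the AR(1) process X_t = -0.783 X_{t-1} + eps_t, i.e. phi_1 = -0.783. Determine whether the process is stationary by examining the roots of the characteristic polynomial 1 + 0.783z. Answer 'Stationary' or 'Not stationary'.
\text{Stationary}

The AR(p) characteristic polynomial is P(z) = 1 + 0.783z.
Stationarity requires all roots to lie outside the unit circle, i.e. |z| > 1 for every root.
This is linear in z: 1 + (0.783) z = 0  =>  z = -1/(0.783) = -1.277139,  |z| = 1.277139.
Moduli of all roots: 1.2771.
All moduli strictly greater than 1? Yes.
Verdict: Stationary.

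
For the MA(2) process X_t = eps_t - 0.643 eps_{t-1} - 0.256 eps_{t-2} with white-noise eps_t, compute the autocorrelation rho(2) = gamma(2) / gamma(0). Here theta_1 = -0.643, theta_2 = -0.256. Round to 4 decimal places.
\rho(2) = -0.1731

For an MA(q) process with theta_0 = 1, the autocovariance is
  gamma(k) = sigma^2 * sum_{i=0..q-k} theta_i * theta_{i+k},
and rho(k) = gamma(k) / gamma(0). Sigma^2 cancels.
  numerator   = (1)*(-0.256) = -0.256.
  denominator = (1)^2 + (-0.643)^2 + (-0.256)^2 = 1.478985.
  rho(2) = -0.256 / 1.478985 = -0.1731.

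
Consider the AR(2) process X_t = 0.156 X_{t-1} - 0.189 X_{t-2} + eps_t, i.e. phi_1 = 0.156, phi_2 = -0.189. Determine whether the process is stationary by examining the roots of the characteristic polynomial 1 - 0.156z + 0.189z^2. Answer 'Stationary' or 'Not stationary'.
\text{Stationary}

The AR(p) characteristic polynomial is P(z) = 1 - 0.156z + 0.189z^2.
Stationarity requires all roots to lie outside the unit circle, i.e. |z| > 1 for every root.
Set 1 + (-0.156) z + (0.189) z^2 = 0, i.e. a z^2 + b z + c = 0 with a = 0.189, b = -0.156, c = 1.
Discriminant D = b^2 - 4ac = (-0.156)^2 - 4*(0.189)*1 = 0.024336 - (0.756) = -0.731664.
D < 0, so the roots are the complex-conjugate pair z = (-b +/- i sqrt(-D)) / (2a) = 0.4127 +/- 2.2629i.
For a conjugate pair |z|^2 = z * conj(z) = (product of roots) = c/a = 1/(0.189) = 5.291005, so |z| = sqrt(5.291005) = 2.3002 for both roots.
Moduli of all roots: 2.3002, 2.3002.
All moduli strictly greater than 1? Yes.
Verdict: Stationary.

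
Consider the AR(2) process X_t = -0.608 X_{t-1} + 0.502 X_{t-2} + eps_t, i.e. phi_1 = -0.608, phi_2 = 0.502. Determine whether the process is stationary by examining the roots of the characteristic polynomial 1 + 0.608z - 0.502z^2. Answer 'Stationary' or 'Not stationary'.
\text{Not stationary}

The AR(p) characteristic polynomial is P(z) = 1 + 0.608z - 0.502z^2.
Stationarity requires all roots to lie outside the unit circle, i.e. |z| > 1 for every root.
Set 1 + (0.608) z + (-0.502) z^2 = 0, i.e. a z^2 + b z + c = 0 with a = -0.502, b = 0.608, c = 1.
Discriminant D = b^2 - 4ac = (0.608)^2 - 4*(-0.502)*1 = 0.369664 - (-2.008) = 2.377664.
D >= 0, so the roots are real: z = (-b +/- sqrt(D)) / (2a) = (-0.608 +/- 1.541968) / (-1.004).
  z_1 = (-0.608 + 1.541968) / (-1.004) = -0.9302,   |z_1| = 0.9302.
  z_2 = (-0.608 - 1.541968) / (-1.004) = 2.1414,   |z_2| = 2.1414.
Moduli of all roots: 0.9302, 2.1414.
All moduli strictly greater than 1? No.
Verdict: Not stationary.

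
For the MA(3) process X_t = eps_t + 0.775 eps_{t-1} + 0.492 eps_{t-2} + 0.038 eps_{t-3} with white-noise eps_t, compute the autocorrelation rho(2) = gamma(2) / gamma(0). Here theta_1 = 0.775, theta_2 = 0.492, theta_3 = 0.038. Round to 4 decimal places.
\rho(2) = 0.2828

For an MA(q) process with theta_0 = 1, the autocovariance is
  gamma(k) = sigma^2 * sum_{i=0..q-k} theta_i * theta_{i+k},
and rho(k) = gamma(k) / gamma(0). Sigma^2 cancels.
  numerator   = (1)*(0.492) + (0.775)*(0.038) = 0.52145.
  denominator = (1)^2 + (0.775)^2 + (0.492)^2 + (0.038)^2 = 1.844133.
  rho(2) = 0.52145 / 1.844133 = 0.2828.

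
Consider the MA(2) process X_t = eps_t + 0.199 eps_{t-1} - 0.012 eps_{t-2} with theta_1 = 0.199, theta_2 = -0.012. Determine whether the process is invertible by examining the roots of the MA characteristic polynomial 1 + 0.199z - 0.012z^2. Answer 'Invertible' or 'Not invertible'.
\text{Invertible}

The MA(q) characteristic polynomial is P(z) = 1 + 0.199z - 0.012z^2.
Invertibility requires all roots to lie outside the unit circle, i.e. |z| > 1 for every root.
Set 1 + (0.199) z + (-0.012) z^2 = 0, i.e. a z^2 + b z + c = 0 with a = -0.012, b = 0.199, c = 1.
Discriminant D = b^2 - 4ac = (0.199)^2 - 4*(-0.012)*1 = 0.039601 - (-0.048) = 0.087601.
D >= 0, so the roots are real: z = (-b +/- sqrt(D)) / (2a) = (-0.199 +/- 0.295975) / (-0.024).
  z_1 = (-0.199 + 0.295975) / (-0.024) = -4.0406,   |z_1| = 4.0406.
  z_2 = (-0.199 - 0.295975) / (-0.024) = 20.6239,   |z_2| = 20.6239.
Moduli of all roots: 4.0406, 20.6239.
All moduli strictly greater than 1? Yes.
Verdict: Invertible.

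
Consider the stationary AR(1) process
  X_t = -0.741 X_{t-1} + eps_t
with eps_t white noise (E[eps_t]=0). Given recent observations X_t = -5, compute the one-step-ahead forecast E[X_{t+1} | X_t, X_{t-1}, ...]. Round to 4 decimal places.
E[X_{t+1} \mid \mathcal F_t] = 3.7050

For an AR(p) model X_t = c + sum_i phi_i X_{t-i} + eps_t, the
one-step-ahead conditional mean is
  E[X_{t+1} | X_t, ...] = c + sum_i phi_i X_{t+1-i}.
Substitute known values:
  E[X_{t+1} | ...] = (-0.741) * (-5)
                   = 3.7050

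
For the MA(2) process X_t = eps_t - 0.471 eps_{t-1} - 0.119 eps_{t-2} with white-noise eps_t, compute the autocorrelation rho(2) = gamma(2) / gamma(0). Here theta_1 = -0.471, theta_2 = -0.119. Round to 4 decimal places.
\rho(2) = -0.0963

For an MA(q) process with theta_0 = 1, the autocovariance is
  gamma(k) = sigma^2 * sum_{i=0..q-k} theta_i * theta_{i+k},
and rho(k) = gamma(k) / gamma(0). Sigma^2 cancels.
  numerator   = (1)*(-0.119) = -0.119.
  denominator = (1)^2 + (-0.471)^2 + (-0.119)^2 = 1.236002.
  rho(2) = -0.119 / 1.236002 = -0.0963.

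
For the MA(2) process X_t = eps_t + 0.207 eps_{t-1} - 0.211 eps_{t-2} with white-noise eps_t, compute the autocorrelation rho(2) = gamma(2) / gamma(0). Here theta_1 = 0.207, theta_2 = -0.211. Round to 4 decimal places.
\rho(2) = -0.1940

For an MA(q) process with theta_0 = 1, the autocovariance is
  gamma(k) = sigma^2 * sum_{i=0..q-k} theta_i * theta_{i+k},
and rho(k) = gamma(k) / gamma(0). Sigma^2 cancels.
  numerator   = (1)*(-0.211) = -0.211.
  denominator = (1)^2 + (0.207)^2 + (-0.211)^2 = 1.08737.
  rho(2) = -0.211 / 1.08737 = -0.1940.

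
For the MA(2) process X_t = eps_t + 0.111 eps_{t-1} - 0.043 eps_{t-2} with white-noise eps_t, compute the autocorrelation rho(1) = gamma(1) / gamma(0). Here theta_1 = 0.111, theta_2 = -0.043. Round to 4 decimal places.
\rho(1) = 0.1047

For an MA(q) process with theta_0 = 1, the autocovariance is
  gamma(k) = sigma^2 * sum_{i=0..q-k} theta_i * theta_{i+k},
and rho(k) = gamma(k) / gamma(0). Sigma^2 cancels.
  numerator   = (1)*(0.111) + (0.111)*(-0.043) = 0.106227.
  denominator = (1)^2 + (0.111)^2 + (-0.043)^2 = 1.01417.
  rho(1) = 0.106227 / 1.01417 = 0.1047.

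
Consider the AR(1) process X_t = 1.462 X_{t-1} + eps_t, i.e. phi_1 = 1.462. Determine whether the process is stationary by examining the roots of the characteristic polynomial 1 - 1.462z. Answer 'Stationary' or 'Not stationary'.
\text{Not stationary}

The AR(p) characteristic polynomial is P(z) = 1 - 1.462z.
Stationarity requires all roots to lie outside the unit circle, i.e. |z| > 1 for every root.
This is linear in z: 1 + (-1.462) z = 0  =>  z = -1/(-1.462) = 0.683995,  |z| = 0.683995.
Moduli of all roots: 0.6840.
All moduli strictly greater than 1? No.
Verdict: Not stationary.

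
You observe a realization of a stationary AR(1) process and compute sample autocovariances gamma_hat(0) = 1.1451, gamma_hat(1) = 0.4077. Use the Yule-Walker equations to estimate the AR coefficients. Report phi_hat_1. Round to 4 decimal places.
\hat\phi_{1} = 0.3560

The Yule-Walker equations for an AR(p) process read, in matrix form,
  Gamma_p phi = r_p,   with   (Gamma_p)_{ij} = gamma(|i - j|),
                       (r_p)_i = gamma(i),   i,j = 1..p.
Substitute the sample gammas (Toeplitz matrix and right-hand side of size 1):
  Gamma_p = [[1.1451]]
  r_p     = [0.4077]
With p = 1 this is the single equation gamma(0) phi_1 = gamma(1):
  phi_hat_1 = gamma(1) / gamma(0) = 0.4077 / 1.1451 = 0.3560.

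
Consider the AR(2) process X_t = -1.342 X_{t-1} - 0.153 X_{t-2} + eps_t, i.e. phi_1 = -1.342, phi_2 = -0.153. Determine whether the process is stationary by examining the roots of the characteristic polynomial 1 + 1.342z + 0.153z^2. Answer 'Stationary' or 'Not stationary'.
\text{Not stationary}

The AR(p) characteristic polynomial is P(z) = 1 + 1.342z + 0.153z^2.
Stationarity requires all roots to lie outside the unit circle, i.e. |z| > 1 for every root.
Set 1 + (1.342) z + (0.153) z^2 = 0, i.e. a z^2 + b z + c = 0 with a = 0.153, b = 1.342, c = 1.
Discriminant D = b^2 - 4ac = (1.342)^2 - 4*(0.153)*1 = 1.800964 - (0.612) = 1.188964.
D >= 0, so the roots are real: z = (-b +/- sqrt(D)) / (2a) = (-1.342 +/- 1.090396) / (0.306).
  z_1 = (-1.342 + 1.090396) / (0.306) = -0.8222,   |z_1| = 0.8222.
  z_2 = (-1.342 - 1.090396) / (0.306) = -7.949,   |z_2| = 7.949.
Moduli of all roots: 0.8222, 7.9490.
All moduli strictly greater than 1? No.
Verdict: Not stationary.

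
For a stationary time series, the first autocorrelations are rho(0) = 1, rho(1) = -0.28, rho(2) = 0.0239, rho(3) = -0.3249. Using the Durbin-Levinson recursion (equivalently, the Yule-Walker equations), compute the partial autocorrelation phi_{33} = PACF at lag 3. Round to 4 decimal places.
\phi_{33} = -0.3641

The PACF at lag k is phi_{kk}, the last component of the solution
to the Yule-Walker system G_k phi = r_k where
  (G_k)_{ij} = rho(|i - j|), (r_k)_i = rho(i), i,j = 1..k.
Equivalently, Durbin-Levinson gives phi_{kk} iteratively:
  phi_{11} = rho(1)
  phi_{kk} = [rho(k) - sum_{j=1..k-1} phi_{k-1,j} rho(k-j)]
            / [1 - sum_{j=1..k-1} phi_{k-1,j} rho(j)],
  phi_{k,j} = phi_{k-1,j} - phi_{kk} phi_{k-1,k-j},  j = 1..k-1.
Step k = 1:
  phi_11 = rho(1) = -0.28.
Step k = 2:
  phi_22 = [rho(2) - phi_11 rho(1)] / [1 - phi_11 rho(1)] = [0.0239 - (-0.28)(-0.28)] / [1 - (-0.28)(-0.28)]
         = -0.0545 / 0.9216 = -0.059136.
  Update: phi_21 = phi_11 - phi_22 phi_11 = -0.28 - (-0.059136)(-0.28) = -0.296558.
Step k = 3:
  phi_33 = [rho(3) - phi_21 rho(2) - phi_22 rho(1)] / [1 - phi_21 rho(1) - phi_22 rho(2)]
    numerator   = -0.3249 - (-0.296558)(0.0239) - (-0.059136)(-0.28) = -0.33437042
    denominator = 1 - (-0.296558)(-0.28) - (-0.059136)(0.0239) = 0.91837707
  phi_33 = -0.33437042 / 0.91837707 = -0.3641.
Therefore phi_{33} = -0.3641.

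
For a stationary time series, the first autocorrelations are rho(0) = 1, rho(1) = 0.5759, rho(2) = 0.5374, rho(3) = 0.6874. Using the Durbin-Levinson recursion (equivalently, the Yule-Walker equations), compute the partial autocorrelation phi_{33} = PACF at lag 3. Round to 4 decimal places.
\phi_{33} = 0.4891

The PACF at lag k is phi_{kk}, the last component of the solution
to the Yule-Walker system G_k phi = r_k where
  (G_k)_{ij} = rho(|i - j|), (r_k)_i = rho(i), i,j = 1..k.
Equivalently, Durbin-Levinson gives phi_{kk} iteratively:
  phi_{11} = rho(1)
  phi_{kk} = [rho(k) - sum_{j=1..k-1} phi_{k-1,j} rho(k-j)]
            / [1 - sum_{j=1..k-1} phi_{k-1,j} rho(j)],
  phi_{k,j} = phi_{k-1,j} - phi_{kk} phi_{k-1,k-j},  j = 1..k-1.
Step k = 1:
  phi_11 = rho(1) = 0.5759.
Step k = 2:
  phi_22 = [rho(2) - phi_11 rho(1)] / [1 - phi_11 rho(1)] = [0.5374 - (0.5759)(0.5759)] / [1 - (0.5759)(0.5759)]
         = 0.20573919 / 0.66833919 = 0.307836.
  Update: phi_21 = phi_11 - phi_22 phi_11 = 0.5759 - (0.307836)(0.5759) = 0.398617.
Step k = 3:
  phi_33 = [rho(3) - phi_21 rho(2) - phi_22 rho(1)] / [1 - phi_21 rho(1) - phi_22 rho(2)]
    numerator   = 0.6874 - (0.398617)(0.5374) - (0.307836)(0.5759) = 0.29590021
    denominator = 1 - (0.398617)(0.5759) - (0.307836)(0.5374) = 0.60500516
  phi_33 = 0.29590021 / 0.60500516 = 0.4891.
Therefore phi_{33} = 0.4891.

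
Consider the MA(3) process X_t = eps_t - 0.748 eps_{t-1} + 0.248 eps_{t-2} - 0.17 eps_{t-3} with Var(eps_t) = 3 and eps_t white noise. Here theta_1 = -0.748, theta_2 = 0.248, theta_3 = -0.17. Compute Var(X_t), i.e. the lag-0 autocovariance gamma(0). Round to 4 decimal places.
\gamma(0) = 4.9497

For an MA(q) process X_t = eps_t + sum_i theta_i eps_{t-i} with
Var(eps_t) = sigma^2, the variance is
  gamma(0) = sigma^2 * (1 + sum_i theta_i^2).
  sum_i theta_i^2 = (-0.748)^2 + (0.248)^2 + (-0.17)^2 = 0.559504 + 0.061504 + 0.0289 = 0.649908.
  gamma(0) = 3 * (1 + 0.649908) = 3 * 1.649908 = 4.949724, which rounds to 4.9497.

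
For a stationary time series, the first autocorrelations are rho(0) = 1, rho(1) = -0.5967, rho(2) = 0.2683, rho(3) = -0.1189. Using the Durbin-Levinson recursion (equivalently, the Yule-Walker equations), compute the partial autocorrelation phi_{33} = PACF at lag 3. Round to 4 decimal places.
\phi_{33} = -0.0290

The PACF at lag k is phi_{kk}, the last component of the solution
to the Yule-Walker system G_k phi = r_k where
  (G_k)_{ij} = rho(|i - j|), (r_k)_i = rho(i), i,j = 1..k.
Equivalently, Durbin-Levinson gives phi_{kk} iteratively:
  phi_{11} = rho(1)
  phi_{kk} = [rho(k) - sum_{j=1..k-1} phi_{k-1,j} rho(k-j)]
            / [1 - sum_{j=1..k-1} phi_{k-1,j} rho(j)],
  phi_{k,j} = phi_{k-1,j} - phi_{kk} phi_{k-1,k-j},  j = 1..k-1.
Step k = 1:
  phi_11 = rho(1) = -0.5967.
Step k = 2:
  phi_22 = [rho(2) - phi_11 rho(1)] / [1 - phi_11 rho(1)] = [0.2683 - (-0.5967)(-0.5967)] / [1 - (-0.5967)(-0.5967)]
         = -0.08775089 / 0.64394911 = -0.13627.
  Update: phi_21 = phi_11 - phi_22 phi_11 = -0.5967 - (-0.13627)(-0.5967) = -0.678012.
Step k = 3:
  phi_33 = [rho(3) - phi_21 rho(2) - phi_22 rho(1)] / [1 - phi_21 rho(1) - phi_22 rho(2)]
    numerator   = -0.1189 - (-0.678012)(0.2683) - (-0.13627)(-0.5967) = -0.01830157
    denominator = 1 - (-0.678012)(-0.5967) - (-0.13627)(0.2683) = 0.6319913
  phi_33 = -0.01830157 / 0.6319913 = -0.029.
Therefore phi_{33} = -0.0290.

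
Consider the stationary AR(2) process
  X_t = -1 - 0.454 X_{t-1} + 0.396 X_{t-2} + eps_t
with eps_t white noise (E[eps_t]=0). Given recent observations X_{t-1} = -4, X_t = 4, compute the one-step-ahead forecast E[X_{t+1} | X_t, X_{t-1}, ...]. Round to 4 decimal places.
E[X_{t+1} \mid \mathcal F_t] = -4.4000

For an AR(p) model X_t = c + sum_i phi_i X_{t-i} + eps_t, the
one-step-ahead conditional mean is
  E[X_{t+1} | X_t, ...] = c + sum_i phi_i X_{t+1-i}.
Substitute known values:
  E[X_{t+1} | ...] = -1 + (-0.454) * (4) + (0.396) * (-4)
                   = -4.4000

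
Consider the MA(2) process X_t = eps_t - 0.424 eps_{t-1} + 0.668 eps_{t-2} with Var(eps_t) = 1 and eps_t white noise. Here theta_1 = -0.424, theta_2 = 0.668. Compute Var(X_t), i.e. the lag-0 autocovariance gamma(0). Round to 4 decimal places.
\gamma(0) = 1.6260

For an MA(q) process X_t = eps_t + sum_i theta_i eps_{t-i} with
Var(eps_t) = sigma^2, the variance is
  gamma(0) = sigma^2 * (1 + sum_i theta_i^2).
  sum_i theta_i^2 = (-0.424)^2 + (0.668)^2 = 0.179776 + 0.446224 = 0.626.
  gamma(0) = 1 * (1 + 0.626) = 1 * 1.626 = 1.626, which rounds to 1.6260.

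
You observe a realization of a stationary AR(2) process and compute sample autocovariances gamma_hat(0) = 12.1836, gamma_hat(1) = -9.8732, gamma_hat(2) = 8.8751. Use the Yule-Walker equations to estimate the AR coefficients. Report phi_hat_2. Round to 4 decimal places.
\hat\phi_{2} = 0.2090

The Yule-Walker equations for an AR(p) process read, in matrix form,
  Gamma_p phi = r_p,   with   (Gamma_p)_{ij} = gamma(|i - j|),
                       (r_p)_i = gamma(i),   i,j = 1..p.
Substitute the sample gammas (Toeplitz matrix and right-hand side of size 2):
  Gamma_p = [[12.1836, -9.8732], [-9.8732, 12.1836]]
  r_p     = [-9.8732, 8.8751]
Written out:
  12.1836 phi_1 - 9.8732 phi_2 = -9.8732
  -9.8732 phi_1 + 12.1836 phi_2 = 8.8751
Solve by Cramer's rule:
  det = gamma(0)^2 - gamma(1)^2 = (12.1836)^2 - (-9.8732)^2 = 148.44010896 - 97.48007824 = 50.96003072
  phi_hat_1 = [gamma(1) gamma(0) - gamma(1) gamma(2)] / det = [(-9.8732)(12.1836) - (-9.8732)(8.8751)] / 50.96003072 = -32.6654822 / 50.96003072 = -0.641
  phi_hat_2 = [gamma(0) gamma(2) - gamma(1)^2] / det = [(12.1836)(8.8751) - (-9.8732)^2] / 50.96003072 = 10.65059012 / 50.96003072 = 0.209
So phi_hat = [-0.6410, 0.2090].
Therefore phi_hat_2 = 0.2090.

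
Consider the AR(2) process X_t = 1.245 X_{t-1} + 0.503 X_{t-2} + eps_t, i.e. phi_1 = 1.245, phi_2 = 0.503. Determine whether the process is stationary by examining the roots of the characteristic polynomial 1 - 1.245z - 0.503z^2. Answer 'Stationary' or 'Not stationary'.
\text{Not stationary}

The AR(p) characteristic polynomial is P(z) = 1 - 1.245z - 0.503z^2.
Stationarity requires all roots to lie outside the unit circle, i.e. |z| > 1 for every root.
Set 1 + (-1.245) z + (-0.503) z^2 = 0, i.e. a z^2 + b z + c = 0 with a = -0.503, b = -1.245, c = 1.
Discriminant D = b^2 - 4ac = (-1.245)^2 - 4*(-0.503)*1 = 1.550025 - (-2.012) = 3.562025.
D >= 0, so the roots are real: z = (-b +/- sqrt(D)) / (2a) = (1.245 +/- 1.887333) / (-1.006).
  z_1 = (1.245 + 1.887333) / (-1.006) = -3.1137,   |z_1| = 3.1137.
  z_2 = (1.245 - 1.887333) / (-1.006) = 0.6385,   |z_2| = 0.6385.
Moduli of all roots: 3.1137, 0.6385.
All moduli strictly greater than 1? No.
Verdict: Not stationary.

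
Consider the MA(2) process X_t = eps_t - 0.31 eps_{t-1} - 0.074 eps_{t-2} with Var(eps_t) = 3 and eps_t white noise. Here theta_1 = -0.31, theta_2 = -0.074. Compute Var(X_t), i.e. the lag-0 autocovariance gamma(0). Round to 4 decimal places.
\gamma(0) = 3.3047

For an MA(q) process X_t = eps_t + sum_i theta_i eps_{t-i} with
Var(eps_t) = sigma^2, the variance is
  gamma(0) = sigma^2 * (1 + sum_i theta_i^2).
  sum_i theta_i^2 = (-0.31)^2 + (-0.074)^2 = 0.0961 + 0.005476 = 0.101576.
  gamma(0) = 3 * (1 + 0.101576) = 3 * 1.101576 = 3.304728, which rounds to 3.3047.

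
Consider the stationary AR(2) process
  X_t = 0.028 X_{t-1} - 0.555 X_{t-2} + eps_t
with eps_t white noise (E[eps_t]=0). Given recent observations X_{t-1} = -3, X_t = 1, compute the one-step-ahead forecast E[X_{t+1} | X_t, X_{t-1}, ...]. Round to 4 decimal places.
E[X_{t+1} \mid \mathcal F_t] = 1.6930

For an AR(p) model X_t = c + sum_i phi_i X_{t-i} + eps_t, the
one-step-ahead conditional mean is
  E[X_{t+1} | X_t, ...] = c + sum_i phi_i X_{t+1-i}.
Substitute known values:
  E[X_{t+1} | ...] = (0.028) * (1) + (-0.555) * (-3)
                   = 1.6930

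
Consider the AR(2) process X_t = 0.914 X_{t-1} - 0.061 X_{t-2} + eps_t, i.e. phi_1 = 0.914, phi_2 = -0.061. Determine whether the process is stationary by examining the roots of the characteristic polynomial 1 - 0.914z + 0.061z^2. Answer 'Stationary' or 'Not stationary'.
\text{Stationary}

The AR(p) characteristic polynomial is P(z) = 1 - 0.914z + 0.061z^2.
Stationarity requires all roots to lie outside the unit circle, i.e. |z| > 1 for every root.
Set 1 + (-0.914) z + (0.061) z^2 = 0, i.e. a z^2 + b z + c = 0 with a = 0.061, b = -0.914, c = 1.
Discriminant D = b^2 - 4ac = (-0.914)^2 - 4*(0.061)*1 = 0.835396 - (0.244) = 0.591396.
D >= 0, so the roots are real: z = (-b +/- sqrt(D)) / (2a) = (0.914 +/- 0.769023) / (0.122).
  z_1 = (0.914 + 0.769023) / (0.122) = 13.7953,   |z_1| = 13.7953.
  z_2 = (0.914 - 0.769023) / (0.122) = 1.1883,   |z_2| = 1.1883.
Moduli of all roots: 13.7953, 1.1883.
All moduli strictly greater than 1? Yes.
Verdict: Stationary.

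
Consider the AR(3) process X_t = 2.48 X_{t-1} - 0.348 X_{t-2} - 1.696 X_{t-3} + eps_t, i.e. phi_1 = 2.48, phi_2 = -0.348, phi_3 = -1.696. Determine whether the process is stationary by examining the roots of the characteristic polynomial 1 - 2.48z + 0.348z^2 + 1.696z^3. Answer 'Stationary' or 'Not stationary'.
\text{Not stationary}

The AR(p) characteristic polynomial is P(z) = 1 - 2.48z + 0.348z^2 + 1.696z^3.
Stationarity requires all roots to lie outside the unit circle, i.e. |z| > 1 for every root.
Degree 3: look for a simple real root z0 first, then factor out (1 - z/z0) and solve the remaining quadratic.
Testing z0 = 0.625: P(0.625) = 1 + (-2.48)(0.625) + (0.348)(0.625)^2 + (1.696)(0.625)^3
  = 1 + (-1.55) + (0.135937) + (0.414062) = 0.  So z_0 = 0.625 is a root, |z_0| = 0.625.
Divide out the factor (1 - 1.6 z) = (1 - z/z0) (since 1/z0 = 1.6):
  P(z) = (1 - 1.6 z)(1 + (-0.88) z + (-1.06) z^2)
  [check: z-coef -0.88 - (1.6) = -2.48; z^2-coef -1.06 - (1.6)(-0.88) = 0.348; z^3-coef -(1.6)(-1.06) = 1.696.]
Remaining roots from the quadratic factor 1 + (-0.88) z + (-1.06) z^2:
  Set 1 + (-0.88) z + (-1.06) z^2 = 0, i.e. a z^2 + b z + c = 0 with a = -1.06, b = -0.88, c = 1.
  Discriminant D = b^2 - 4ac = (-0.88)^2 - 4*(-1.06)*1 = 0.7744 - (-4.24) = 5.0144.
  D >= 0, so the roots are real: z = (-b +/- sqrt(D)) / (2a) = (0.88 +/- 2.239286) / (-2.12).
    z_1 = (0.88 + 2.239286) / (-2.12) = -1.4714,   |z_1| = 1.4714.
    z_2 = (0.88 - 2.239286) / (-2.12) = 0.6412,   |z_2| = 0.6412.
Moduli of all roots: 0.6250, 1.4714, 0.6412.
All moduli strictly greater than 1? No.
Verdict: Not stationary.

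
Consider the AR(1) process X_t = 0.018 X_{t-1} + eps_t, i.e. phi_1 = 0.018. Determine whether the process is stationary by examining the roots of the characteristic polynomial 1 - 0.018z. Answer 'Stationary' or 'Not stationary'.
\text{Stationary}

The AR(p) characteristic polynomial is P(z) = 1 - 0.018z.
Stationarity requires all roots to lie outside the unit circle, i.e. |z| > 1 for every root.
This is linear in z: 1 + (-0.018) z = 0  =>  z = -1/(-0.018) = 55.555556,  |z| = 55.555556.
Moduli of all roots: 55.5556.
All moduli strictly greater than 1? Yes.
Verdict: Stationary.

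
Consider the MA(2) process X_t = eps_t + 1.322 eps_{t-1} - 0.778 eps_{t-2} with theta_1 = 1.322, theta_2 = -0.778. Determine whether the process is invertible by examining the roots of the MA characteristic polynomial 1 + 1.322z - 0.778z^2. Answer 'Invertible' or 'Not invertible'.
\text{Not invertible}

The MA(q) characteristic polynomial is P(z) = 1 + 1.322z - 0.778z^2.
Invertibility requires all roots to lie outside the unit circle, i.e. |z| > 1 for every root.
Set 1 + (1.322) z + (-0.778) z^2 = 0, i.e. a z^2 + b z + c = 0 with a = -0.778, b = 1.322, c = 1.
Discriminant D = b^2 - 4ac = (1.322)^2 - 4*(-0.778)*1 = 1.747684 - (-3.112) = 4.859684.
D >= 0, so the roots are real: z = (-b +/- sqrt(D)) / (2a) = (-1.322 +/- 2.204469) / (-1.556).
  z_1 = (-1.322 + 2.204469) / (-1.556) = -0.5671,   |z_1| = 0.5671.
  z_2 = (-1.322 - 2.204469) / (-1.556) = 2.2664,   |z_2| = 2.2664.
Moduli of all roots: 0.5671, 2.2664.
All moduli strictly greater than 1? No.
Verdict: Not invertible.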